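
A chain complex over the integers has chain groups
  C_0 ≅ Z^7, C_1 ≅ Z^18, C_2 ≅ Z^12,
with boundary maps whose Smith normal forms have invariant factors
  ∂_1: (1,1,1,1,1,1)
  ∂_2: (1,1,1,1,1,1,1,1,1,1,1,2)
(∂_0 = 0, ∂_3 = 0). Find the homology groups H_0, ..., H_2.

H_0 ≅ Z,  H_1 ≅ Z/2,  H_2 = 0.

H_0: b_0 = 7 − 0 − 6 = 1; torsion from ∂_1 factors > 1: none. So H_0 ≅ Z.
H_1: b_1 = 18 − 6 − 12 = 0; torsion from ∂_2 factors > 1: [2]. So H_1 ≅ Z/2.
H_2: b_2 = 12 − 12 − 0 = 0; torsion from ∂_3 factors > 1: none. So H_2 ≅ 0.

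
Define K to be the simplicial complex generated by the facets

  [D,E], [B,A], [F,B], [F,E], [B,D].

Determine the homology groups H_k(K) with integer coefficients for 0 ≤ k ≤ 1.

H_0 = Z,  H_1 = Z.

We work with the vertex ordering A < B < D < E < F. The simplices of K, each written with vertices in increasing order, are:

  0-simplices (5): A, B, D, E, F
  1-simplices (5): AB, BD, BF, DE, EF

Hence C_0 ≅ Z^5, C_1 ≅ Z^5.

The boundary map ∂_1: C_1 → C_0 sends each edge [p,q] (with p < q) to q − p. For instance
  ∂AB = B − A.
This gives a 5×5 integer matrix of rank 4; reducing to Smith normal form yields diagonal entries (1,1,1,1).

Now H_k = ker ∂_k / im ∂_{k+1}, so:

  H_0: rank C_0 − rank ∂_1 = 5 − 4 = 1, and the invariant factors of ∂_1 are all 1, so H_0 = Z.
  H_1: rank ker ∂_1 − rank ∂_2 = (5 − 4) − 0 = 1, and there is no ∂_2, so H_1 = Z.

As a check, the Euler characteristic is 5 − 5 = 0, which agrees with 1 − 1 = 0.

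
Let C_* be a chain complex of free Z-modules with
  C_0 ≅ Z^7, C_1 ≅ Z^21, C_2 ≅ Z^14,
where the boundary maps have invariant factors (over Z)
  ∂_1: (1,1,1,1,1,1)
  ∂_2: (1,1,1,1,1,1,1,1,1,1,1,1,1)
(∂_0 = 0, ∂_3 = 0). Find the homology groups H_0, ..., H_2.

H_0: b_0 = 7 − 0 − 6 = 1; torsion from ∂_1 factors > 1: none. So H_0 ≅ Z.
H_1: b_1 = 21 − 6 − 13 = 2; torsion from ∂_2 factors > 1: none. So H_1 ≅ Z^2.
H_2: b_2 = 14 − 13 − 0 = 1; torsion from ∂_3 factors > 1: none. So H_2 ≅ Z.

H_0 ≅ Z,  H_1 ≅ Z^2,  H_2 ≅ Z.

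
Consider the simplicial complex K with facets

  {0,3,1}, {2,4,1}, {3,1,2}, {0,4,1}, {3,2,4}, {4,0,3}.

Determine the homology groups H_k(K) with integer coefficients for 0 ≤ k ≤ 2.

Fix the vertex order 0 < 1 < 2 < 3 < 4 and write every simplex with vertices in increasing order. Then dim K = 2 and the simplices of K are:

  0-simplices (5): [0], [1], [2], [3], [4]
  1-simplices (9): [0,1], [0,3], [0,4], [1,2], [1,3], [1,4], [2,3], [2,4], [3,4]
  2-simplices (6): [0,1,3], [0,1,4], [0,3,4], [1,2,3], [1,2,4], [2,3,4]

so the chain groups are C_0 ≅ Z^5, C_1 ≅ Z^9, C_2 ≅ Z^6.

∂_1: C_1 → C_0 is given by ∂[p,q] = [q] − [p].
As a 5×9 matrix over Z this has rank 4, with invariant factors (1,1,1,1).

The boundary map ∂_2: C_2 → C_1 maps a triangle to the signed sum of its edges. For instance
  ∂[0,1,4] = [1,4] − [0,4] + [0,1],
  ∂[1,2,4] = [2,4] − [1,4] + [1,2].
As a 9×6 matrix over Z this has rank 5, with invariant factors (1,1,1,1,1).

From H_k ≅ ker(∂_k) / im(∂_{k+1}) we obtain:

  H_0: rank C_0 − rank ∂_1 = 5 − 4 = 1, and the invariant factors of ∂_1 are all 1, so H_0 = Z.
  H_1: rank ker ∂_1 − rank ∂_2 = (9 − 4) − 5 = 0, and the invariant factors of ∂_2 are all 1, so H_1 = 0.
  H_2: rank ker ∂_2 − rank ∂_3 = (6 − 5) − 0 = 1, and there is no ∂_3, so H_2 = Z.

H_0 ≅ Z,  H_1 = 0,  H_2 ≅ Z.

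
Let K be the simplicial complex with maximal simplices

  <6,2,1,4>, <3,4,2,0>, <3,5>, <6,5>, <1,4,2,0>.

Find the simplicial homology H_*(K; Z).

Take the total order 0 < 1 < 2 < 3 < 4 < 5 < 6 on the vertex set. Then K (dimension 3) consists of the simplices:

  0-simplices (7): [0], [1], [2], [3], [4], [5], [6]
  1-simplices (14): [0,1], [0,2], [0,3], [0,4], [1,2], [1,4], [1,6], [2,3], [2,4], [2,6], [3,4], [3,5], [4,6], [5,6]
  2-simplices (10): [0,1,2], [0,1,4], [0,2,3], [0,2,4], [0,3,4], [1,2,4], [1,2,6], [1,4,6], [2,3,4], [2,4,6]
  3-simplices (3): [0,1,2,4], [0,2,3,4], [1,2,4,6]

so the chain groups are C_0 ≅ Z^7, C_1 ≅ Z^14, C_2 ≅ Z^10, C_3 ≅ Z^3.

Boundary ∂_1: C_1 → C_0 sends each edge [p,q] (with p < q) to q − p. For instance
  ∂[2,6] = [6] − [2].
The resulting 7×14 matrix has rank 6, and its Smith normal form has invariant factors (1,1,1,1,1,1).

Boundary ∂_2: C_2 → C_1 maps a triangle to the signed sum of its edges. For instance
  ∂[1,2,4] = [2,4] − [1,4] + [1,2],
  ∂[1,2,6] = [2,6] − [1,6] + [1,2].
This gives a 14×10 integer matrix of rank 7; reducing to Smith normal form yields diagonal entries (1,1,1,1,1,1,1).

∂_3: C_3 → C_2 sends each 3-simplex σ to the alternating sum Σ_i (−1)^i (σ with its i-th vertex removed). For instance
  ∂[1,2,4,6] = [2,4,6] − [1,4,6] + [1,2,6] − [1,2,4],
  ∂[0,2,3,4] = [2,3,4] − [0,3,4] + [0,2,4] − [0,2,3].
The resulting 10×3 matrix has rank 3, and its Smith normal form has invariant factors (1,1,1).

Reading off H_k = ker ∂_k / im ∂_{k+1}:

  H_0: rank C_0 − rank ∂_1 = 7 − 6 = 1, and the invariant factors of ∂_1 are all 1, so H_0 ≅ Z.
  H_1: rank ker ∂_1 − rank ∂_2 = (14 − 6) − 7 = 1, and the invariant factors of ∂_2 are all 1, so H_1 ≅ Z.
  H_2: rank ker ∂_2 − rank ∂_3 = (10 − 7) − 3 = 0, and the invariant factors of ∂_3 are all 1, so H_2 ≅ 0.
  H_3: rank ker ∂_3 − rank ∂_4 = (3 − 3) − 0 = 0, and there is no ∂_4, so H_3 ≅ 0.

As a check, the Euler characteristic is 7 − 14 + 10 − 3 = 0, which agrees with 1 − 1 + 0 − 0 = 0.

H_0 ≅ Z,  H_1 ≅ Z,  H_2 = 0,  H_3 = 0.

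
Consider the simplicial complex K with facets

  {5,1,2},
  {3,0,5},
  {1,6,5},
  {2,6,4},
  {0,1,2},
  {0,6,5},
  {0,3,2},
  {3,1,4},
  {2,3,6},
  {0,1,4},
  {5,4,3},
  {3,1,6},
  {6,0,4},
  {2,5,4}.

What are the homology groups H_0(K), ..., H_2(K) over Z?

H_0 ≅ Z,  H_1 ≅ Z^2,  H_2 ≅ Z.

We work with the vertex ordering 0 < 1 < 2 < 3 < 4 < 5 < 6. The simplices of K, each written with vertices in increasing order, are:

  0-simplices (7): [0], [1], [2], [3], [4], [5], [6]
  1-simplices (21): [0,1], [0,2], [0,3], [0,4], [0,5], [0,6], [1,2], [1,3], [1,4], [1,5], [1,6], [2,3], [2,4], [2,5], [2,6], [3,4], [3,5], [3,6], [4,5], [4,6], [5,6]
  2-simplices (14): [0,1,2], [0,1,4], [0,2,3], [0,3,5], [0,4,6], [0,5,6], [1,2,5], [1,3,4], [1,3,6], [1,5,6], [2,3,6], [2,4,5], [2,4,6], [3,4,5]

so the chain groups are C_0 ≅ Z^7, C_1 ≅ Z^21, C_2 ≅ Z^14.

The boundary map ∂_1: C_1 → C_0 is given by ∂[p,q] = [q] − [p]. For instance
  ∂[0,2] = [2] − [0].
The 7×21 boundary matrix has rank 6 and Smith normal form diag(1,1,1,1,1,1).

Boundary ∂_2: C_2 → C_1 sends each 2-simplex [p,q,r] to [q,r] − [p,r] + [p,q]. For instance
  ∂[1,3,6] = [3,6] − [1,6] + [1,3],
  ∂[0,1,2] = [1,2] − [0,2] + [0,1].
As a 21×14 matrix over Z this has rank 13, with invariant factors (1,1,1,1,1,1,1,1,1,1,1,1,1).

From H_k ≅ ker(∂_k) / im(∂_{k+1}) we obtain:

  H_0: rank C_0 − rank ∂_1 = 7 − 6 = 1, and the invariant factors of ∂_1 are all 1, so H_0 = Z.
  H_1: rank ker ∂_1 − rank ∂_2 = (21 − 6) − 13 = 2, and the invariant factors of ∂_2 are all 1, so H_1 = Z^2.
  H_2: rank ker ∂_2 − rank ∂_3 = (14 − 13) − 0 = 1, and there is no ∂_3, so H_2 = Z.

(K is a triangulation of the torus T^2.)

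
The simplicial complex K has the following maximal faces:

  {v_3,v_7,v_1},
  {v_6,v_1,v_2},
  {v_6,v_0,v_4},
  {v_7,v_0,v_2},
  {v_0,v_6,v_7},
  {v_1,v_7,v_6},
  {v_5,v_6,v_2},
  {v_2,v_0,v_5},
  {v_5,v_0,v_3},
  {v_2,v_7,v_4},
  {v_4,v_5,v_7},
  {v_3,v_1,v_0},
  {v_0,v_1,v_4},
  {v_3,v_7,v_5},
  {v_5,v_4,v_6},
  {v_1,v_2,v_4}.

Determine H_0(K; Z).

H_0 ≅ Z.

Take the total order v_0 < v_1 < v_2 < v_3 < v_4 < v_5 < v_6 < v_7 on the vertex set. Then K (dimension 2) consists of the simplices:

  0-simplices (8): [v_0], [v_1], [v_2], [v_3], [v_4], [v_5], [v_6], [v_7]
  1-simplices (24): (24 of them)
  2-simplices (16): (16 of them)

giving chain groups C_0 ≅ Z^8, C_1 ≅ Z^24, C_2 ≅ Z^16.

∂_1: C_1 → C_0 is given by ∂[p,q] = [q] − [p]. For instance
  ∂[v_4,v_7] = [v_7] − [v_4].
The resulting 8×24 matrix has rank 7, and its Smith normal form has invariant factors (1,1,1,1,1,1,1).

The boundary map ∂_2: C_2 → C_1 sends each 2-simplex [p,q,r] to [q,r] − [p,r] + [p,q]. For instance
  ∂[v_0,v_1,v_4] = [v_1,v_4] − [v_0,v_4] + [v_0,v_1],
  ∂[v_3,v_5,v_7] = [v_5,v_7] − [v_3,v_7] + [v_3,v_5].
The resulting 24×16 matrix has rank 15, and its Smith normal form has invariant factors (1,1,1,1,1,1,1,1,1,1,1,1,1,1,1).

From H_k ≅ ker(∂_k) / im(∂_{k+1}) we obtain:

  H_0: rank C_0 − rank ∂_1 = 8 − 7 = 1, and the invariant factors of ∂_1 are all 1, so H_0 ≅ Z.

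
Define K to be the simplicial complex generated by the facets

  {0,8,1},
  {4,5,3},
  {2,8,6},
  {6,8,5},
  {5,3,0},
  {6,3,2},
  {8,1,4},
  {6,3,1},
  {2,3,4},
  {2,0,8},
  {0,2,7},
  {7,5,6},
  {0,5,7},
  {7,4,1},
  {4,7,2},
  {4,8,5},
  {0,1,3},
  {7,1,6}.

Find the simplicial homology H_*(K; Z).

H_0 = Z,  H_1 = Z^2,  H_2 = Z.

Take the total order 0 < 1 < 2 < 3 < 4 < 5 < 6 < 7 < 8 on the vertex set. Then K (dimension 2) consists of the simplices:

  0-simplices (9): [0], [1], [2], [3], [4], [5], [6], [7], [8]
  1-simplices (27): (27 of them)
  2-simplices (18): [0,1,3], [0,1,8], [0,2,7], [0,2,8], [0,3,5], [0,5,7], [1,3,6], [1,4,7], [1,4,8], [1,6,7], [2,3,4], [2,3,6], [2,4,7], [2,6,8], [3,4,5], [4,5,8], [5,6,7], [5,6,8]

giving chain groups C_0 ≅ Z^9, C_1 ≅ Z^27, C_2 ≅ Z^18.

∂_1: C_1 → C_0 sends each edge [p,q] (with p < q) to q − p. For instance
  ∂[4,7] = [7] − [4].
This gives a 9×27 integer matrix of rank 8; reducing to Smith normal form yields diagonal entries (1,1,1,1,1,1,1,1).

Boundary ∂_2: C_2 → C_1 maps a triangle to the signed sum of its edges. For instance
  ∂[1,3,6] = [3,6] − [1,6] + [1,3],
  ∂[2,6,8] = [6,8] − [2,8] + [2,6].
This gives a 27×18 integer matrix of rank 17; reducing to Smith normal form yields diagonal entries (1,1,1,1,1,1,1,1,1,1,1,1,1,1,1,1,1).

Reading off H_k = ker ∂_k / im ∂_{k+1}:

  H_0: rank C_0 − rank ∂_1 = 9 − 8 = 1, and the invariant factors of ∂_1 are all 1, so H_0 ≅ Z.
  H_1: rank ker ∂_1 − rank ∂_2 = (27 − 8) − 17 = 2, and the invariant factors of ∂_2 are all 1, so H_1 ≅ Z^2.
  H_2: rank ker ∂_2 − rank ∂_3 = (18 − 17) − 0 = 1, and there is no ∂_3, so H_2 ≅ Z.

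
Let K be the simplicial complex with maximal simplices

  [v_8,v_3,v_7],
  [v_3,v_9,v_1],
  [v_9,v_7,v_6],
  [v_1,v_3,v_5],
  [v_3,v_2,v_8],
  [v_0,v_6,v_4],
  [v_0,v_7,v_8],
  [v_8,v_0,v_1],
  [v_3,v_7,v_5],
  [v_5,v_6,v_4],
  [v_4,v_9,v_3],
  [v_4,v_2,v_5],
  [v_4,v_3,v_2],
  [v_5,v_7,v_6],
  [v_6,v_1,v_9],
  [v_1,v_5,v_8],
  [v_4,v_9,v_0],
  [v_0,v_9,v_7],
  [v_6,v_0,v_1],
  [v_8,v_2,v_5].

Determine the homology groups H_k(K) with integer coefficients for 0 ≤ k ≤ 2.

We work with the vertex ordering v_0 < v_1 < v_2 < v_3 < v_4 < v_5 < v_6 < v_7 < v_8 < v_9. The simplices of K, each written with vertices in increasing order, are:

  0-simplices (10): [v_0], [v_1], [v_2], [v_3], [v_4], [v_5], [v_6], [v_7], [v_8], [v_9]
  1-simplices (30): (30 of them)
  2-simplices (20): (20 of them)

Hence C_0 ≅ Z^10, C_1 ≅ Z^30, C_2 ≅ Z^20.

∂_1: C_1 → C_0 is given by ∂[p,q] = [q] − [p]. For instance
  ∂[v_7,v_8] = [v_8] − [v_7].
The resulting 10×30 matrix has rank 9, and its Smith normal form has invariant factors (1,1,1,1,1,1,1,1,1).

∂_2: C_2 → C_1 acts by ∂[p,q,r] = [q,r] − [p,r] + [p,q]. For instance
  ∂[v_0,v_1,v_6] = [v_1,v_6] − [v_0,v_6] + [v_0,v_1],
  ∂[v_5,v_6,v_7] = [v_6,v_7] − [v_5,v_7] + [v_5,v_6].
As a 30×20 matrix over Z this has rank 20, with invariant factors (1,1,1,1,1,1,1,1,1,1,1,1,1,1,1,1,1,1,1,2).

Now H_k = ker ∂_k / im ∂_{k+1}, so:

  H_0: rank C_0 − rank ∂_1 = 10 − 9 = 1, and the invariant factors of ∂_1 are all 1, so H_0 ≅ Z.
  H_1: rank ker ∂_1 − rank ∂_2 = (30 − 9) − 20 = 1, and ∂_2 has invariant factor 2 > 1, so H_1 ≅ Z ⊕ Z/2.
  H_2: rank ker ∂_2 − rank ∂_3 = (20 − 20) − 0 = 0, and there is no ∂_3, so H_2 ≅ 0.

H_0 ≅ Z,  H_1 ≅ Z ⊕ Z/2,  H_2 = 0.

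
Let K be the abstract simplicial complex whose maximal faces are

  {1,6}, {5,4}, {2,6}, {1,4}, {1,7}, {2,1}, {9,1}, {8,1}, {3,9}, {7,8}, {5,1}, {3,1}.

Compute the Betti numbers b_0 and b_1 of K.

We work with the vertex ordering 1 < 2 < 3 < 4 < 5 < 6 < 7 < 8 < 9. The simplices of K, each written with vertices in increasing order, are:

  0-simplices (9): [1], [2], [3], [4], [5], [6], [7], [8], [9]
  1-simplices (12): [1,2], [1,3], [1,4], [1,5], [1,6], [1,7], [1,8], [1,9], [2,6], [3,9], [4,5], [7,8]

giving chain groups C_0 ≅ Z^9, C_1 ≅ Z^12.

∂_1: C_1 → C_0 maps an edge to its endpoints' difference, ∂[p,q] = q − p. For instance
  ∂[1,2] = [2] − [1].
As a 9×12 matrix over Z this has rank 8, with invariant factors (1,1,1,1,1,1,1,1).

Computing H_k = (kernel of ∂_k) / (image of ∂_{k+1}):

  H_0: rank C_0 − rank ∂_1 = 9 − 8 = 1, and the invariant factors of ∂_1 are all 1, so H_0 ≅ Z.
  H_1: rank ker ∂_1 − rank ∂_2 = (12 − 8) − 0 = 4, and there is no ∂_2, so H_1 ≅ Z^4.

Hence the Betti numbers are b_0 = 1, b_1 = 4.

b_0 = 1, b_1 = 4.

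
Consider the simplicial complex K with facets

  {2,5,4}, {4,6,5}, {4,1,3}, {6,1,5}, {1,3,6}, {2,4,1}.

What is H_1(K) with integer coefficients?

H_1 = Z.

We work with the vertex ordering 1 < 2 < 3 < 4 < 5 < 6. The simplices of K, each written with vertices in increasing order, are:

  0-simplices (6): [1], [2], [3], [4], [5], [6]
  1-simplices (12): [1,2], [1,3], [1,4], [1,5], [1,6], [2,4], [2,5], [3,4], [3,6], [4,5], [4,6], [5,6]
  2-simplices (6): [1,2,4], [1,3,4], [1,3,6], [1,5,6], [2,4,5], [4,5,6]

Hence C_0 ≅ Z^6, C_1 ≅ Z^12, C_2 ≅ Z^6.

The boundary map ∂_1: C_1 → C_0 maps an edge to its endpoints' difference, ∂[p,q] = q − p. For instance
  ∂[1,3] = [3] − [1].
As a 6×12 matrix over Z this has rank 5, with invariant factors (1,1,1,1,1).

Boundary ∂_2: C_2 → C_1 sends each 2-simplex [p,q,r] to [q,r] − [p,r] + [p,q]. For instance
  ∂[1,2,4] = [2,4] − [1,4] + [1,2],
  ∂[1,3,6] = [3,6] − [1,6] + [1,3].
The 12×6 boundary matrix has rank 6 and Smith normal form diag(1,1,1,1,1,1).

Reading off H_k = ker ∂_k / im ∂_{k+1}:

  H_1: rank ker ∂_1 − rank ∂_2 = (12 − 5) − 6 = 1, and the invariant factors of ∂_2 are all 1, so H_1 = Z.

(K is a triangulation of the cylinder S^1 x I.)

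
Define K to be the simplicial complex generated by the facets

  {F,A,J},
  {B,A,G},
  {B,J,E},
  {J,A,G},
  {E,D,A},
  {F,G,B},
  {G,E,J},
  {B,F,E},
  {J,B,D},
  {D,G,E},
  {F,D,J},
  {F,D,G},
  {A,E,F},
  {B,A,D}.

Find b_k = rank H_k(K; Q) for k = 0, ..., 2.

Order the vertices as A < B < D < E < F < G < J. Listing each simplex with vertices in this order, K has dimension 2 with simplices:

  0-simplices (7): A, B, D, E, F, G, J
  1-simplices (21): AB, AD, AE, AF, AG, AJ, BD, BE, BF, BG, BJ, DE, DF, DG, DJ, EF, EG, EJ, FG, FJ, GJ
  2-simplices (14): ABD, ABG, ADE, AEF, AFJ, AGJ, BDJ, BEF, BEJ, BFG, DEG, DFG, DFJ, EGJ

giving chain groups C_0 ≅ Z^7, C_1 ≅ Z^21, C_2 ≅ Z^14.

Boundary ∂_1: C_1 → C_0 sends each edge [p,q] (with p < q) to q − p.
This gives a 7×21 integer matrix of rank 6; reducing to Smith normal form yields diagonal entries (1,1,1,1,1,1).

The boundary map ∂_2: C_2 → C_1 acts by ∂[p,q,r] = [q,r] − [p,r] + [p,q]. For instance
  ∂ADE = DE − AE + AD,
  ∂BDJ = DJ − BJ + BD.
As a 21×14 matrix over Z this has rank 13, with invariant factors (1,1,1,1,1,1,1,1,1,1,1,1,1).

Computing H_k = (kernel of ∂_k) / (image of ∂_{k+1}):

  H_0: rank C_0 − rank ∂_1 = 7 − 6 = 1, and the invariant factors of ∂_1 are all 1, so H_0 = Z.
  H_1: rank ker ∂_1 − rank ∂_2 = (21 − 6) − 13 = 2, and the invariant factors of ∂_2 are all 1, so H_1 = Z^2.
  H_2: rank ker ∂_2 − rank ∂_3 = (14 − 13) − 0 = 1, and there is no ∂_3, so H_2 = Z.

Hence the Betti numbers are b_0 = 1, b_1 = 2, b_2 = 1.

b_0 = 1, b_1 = 2, b_2 = 1.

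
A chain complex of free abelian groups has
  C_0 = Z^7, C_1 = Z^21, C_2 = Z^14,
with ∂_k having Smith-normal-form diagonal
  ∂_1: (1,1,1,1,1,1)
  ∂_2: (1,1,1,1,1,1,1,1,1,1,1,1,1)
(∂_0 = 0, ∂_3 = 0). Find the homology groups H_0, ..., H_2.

H_0 = Z,  H_1 = Z^2,  H_2 = Z.

H_0: b_0 = 7 − 0 − 6 = 1; torsion from ∂_1 factors > 1: none. So H_0 = Z.
H_1: b_1 = 21 − 6 − 13 = 2; torsion from ∂_2 factors > 1: none. So H_1 = Z^2.
H_2: b_2 = 14 − 13 − 0 = 1; torsion from ∂_3 factors > 1: none. So H_2 = Z.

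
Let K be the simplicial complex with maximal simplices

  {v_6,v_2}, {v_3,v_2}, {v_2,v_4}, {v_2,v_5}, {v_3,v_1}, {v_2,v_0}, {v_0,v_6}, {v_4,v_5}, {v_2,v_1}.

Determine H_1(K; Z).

K has 7 vertices, 9 edges.
rank ∂_1 = 6, rank ∂_2 = 0 ⇒ b_1 = 9 − 6 − 0 = 3. So H_1 ≅ Z^3.

H_1 = Z^3.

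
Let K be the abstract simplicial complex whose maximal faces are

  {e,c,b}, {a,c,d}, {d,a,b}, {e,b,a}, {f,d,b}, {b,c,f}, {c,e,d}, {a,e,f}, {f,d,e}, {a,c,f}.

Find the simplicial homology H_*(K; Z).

Fix the vertex order a < b < c < d < e < f and write every simplex with vertices in increasing order. Then dim K = 2 and the simplices of K are:

  0-simplices (6): a, b, c, d, e, f
  1-simplices (15): ab, ac, ad, ae, af, bc, bd, be, bf, cd, ce, cf, de, df, ef
  2-simplices (10): abd, abe, acd, acf, aef, bce, bcf, bdf, cde, def

Hence C_0 ≅ Z^6, C_1 ≅ Z^15, C_2 ≅ Z^10.

∂_1: C_1 → C_0 is given by ∂[p,q] = [q] − [p].
As a 6×15 matrix over Z this has rank 5, with invariant factors (1,1,1,1,1).

The boundary map ∂_2: C_2 → C_1 sends each 2-simplex [p,q,r] to [q,r] − [p,r] + [p,q]. For instance
  ∂acf = cf − af + ac,
  ∂def = ef − df + de.
This gives a 15×10 integer matrix of rank 10; reducing to Smith normal form yields diagonal entries (1,1,1,1,1,1,1,1,1,2).

Reading off H_k = ker ∂_k / im ∂_{k+1}:

  H_0: rank C_0 − rank ∂_1 = 6 − 5 = 1, and the invariant factors of ∂_1 are all 1, so H_0 ≅ Z.
  H_1: rank ker ∂_1 − rank ∂_2 = (15 − 5) − 10 = 0, and ∂_2 has invariant factor 2 > 1, so H_1 ≅ Z/2.
  H_2: rank ker ∂_2 − rank ∂_3 = (10 − 10) − 0 = 0, and there is no ∂_3, so H_2 ≅ 0.

As a check, the Euler characteristic is 6 − 15 + 10 = 1, which agrees with 1 − 0 + 0 = 1.
(K is a triangulation of the real projective plane RP^2.)

H_0 ≅ Z,  H_1 ≅ Z/2,  H_2 = 0.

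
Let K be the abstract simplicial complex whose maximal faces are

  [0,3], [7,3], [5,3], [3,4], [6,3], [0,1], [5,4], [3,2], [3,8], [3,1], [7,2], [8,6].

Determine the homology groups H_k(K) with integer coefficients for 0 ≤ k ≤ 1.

Fix the vertex order 0 < 1 < 2 < 3 < 4 < 5 < 6 < 7 < 8 and write every simplex with vertices in increasing order. Then dim K = 1 and the simplices of K are:

  0-simplices (9): [0], [1], [2], [3], [4], [5], [6], [7], [8]
  1-simplices (12): [0,1], [0,3], [1,3], [2,3], [2,7], [3,4], [3,5], [3,6], [3,7], [3,8], [4,5], [6,8]

giving chain groups C_0 ≅ Z^9, C_1 ≅ Z^12.

∂_1: C_1 → C_0 is given by ∂[p,q] = [q] − [p].
As a 9×12 matrix over Z this has rank 8, with invariant factors (1,1,1,1,1,1,1,1).

Reading off H_k = ker ∂_k / im ∂_{k+1}:

  H_0: rank C_0 − rank ∂_1 = 9 − 8 = 1, and the invariant factors of ∂_1 are all 1, so H_0 = Z.
  H_1: rank ker ∂_1 − rank ∂_2 = (12 − 8) − 0 = 4, and there is no ∂_2, so H_1 = Z^4.

H_0 = Z,  H_1 = Z^4.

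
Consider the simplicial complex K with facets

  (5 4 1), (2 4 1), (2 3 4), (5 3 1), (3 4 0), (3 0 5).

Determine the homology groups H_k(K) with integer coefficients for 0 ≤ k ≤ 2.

H_0 ≅ Z,  H_1 ≅ Z,  H_2 = 0.

Fix the vertex order 0 < 1 < 2 < 3 < 4 < 5 and write every simplex with vertices in increasing order. Then dim K = 2 and the simplices of K are:

  0-simplices (6): [0], [1], [2], [3], [4], [5]
  1-simplices (12): [0,3], [0,4], [0,5], [1,2], [1,3], [1,4], [1,5], [2,3], [2,4], [3,4], [3,5], [4,5]
  2-simplices (6): [0,3,4], [0,3,5], [1,2,4], [1,3,5], [1,4,5], [2,3,4]

giving chain groups C_0 ≅ Z^6, C_1 ≅ Z^12, C_2 ≅ Z^6.

∂_1: C_1 → C_0 maps an edge to its endpoints' difference, ∂[p,q] = q − p. For instance
  ∂[2,3] = [3] − [2].
This gives a 6×12 integer matrix of rank 5; reducing to Smith normal form yields diagonal entries (1,1,1,1,1).

∂_2: C_2 → C_1 maps a triangle to the signed sum of its edges. For instance
  ∂[2,3,4] = [3,4] − [2,4] + [2,3],
  ∂[0,3,4] = [3,4] − [0,4] + [0,3].
The 12×6 boundary matrix has rank 6 and Smith normal form diag(1,1,1,1,1,1).

From H_k ≅ ker(∂_k) / im(∂_{k+1}) we obtain:

  H_0: rank C_0 − rank ∂_1 = 6 − 5 = 1, and the invariant factors of ∂_1 are all 1, so H_0 = Z.
  H_1: rank ker ∂_1 − rank ∂_2 = (12 − 5) − 6 = 1, and the invariant factors of ∂_2 are all 1, so H_1 = Z.
  H_2: rank ker ∂_2 − rank ∂_3 = (6 − 6) − 0 = 0, and there is no ∂_3, so H_2 = 0.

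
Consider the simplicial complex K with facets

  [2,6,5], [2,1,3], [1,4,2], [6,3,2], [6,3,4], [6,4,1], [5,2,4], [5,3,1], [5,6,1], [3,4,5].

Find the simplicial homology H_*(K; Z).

H_0 = Z,  H_1 = Z/2,  H_2 = 0.

Order the vertices as 1 < 2 < 3 < 4 < 5 < 6. Listing each simplex with vertices in this order, K has dimension 2 with simplices:

  0-simplices (6): [1], [2], [3], [4], [5], [6]
  1-simplices (15): [1,2], [1,3], [1,4], [1,5], [1,6], [2,3], [2,4], [2,5], [2,6], [3,4], [3,5], [3,6], [4,5], [4,6], [5,6]
  2-simplices (10): [1,2,3], [1,2,4], [1,3,5], [1,4,6], [1,5,6], [2,3,6], [2,4,5], [2,5,6], [3,4,5], [3,4,6]

so the chain groups are C_0 ≅ Z^6, C_1 ≅ Z^15, C_2 ≅ Z^10.

∂_1: C_1 → C_0 is given by ∂[p,q] = [q] − [p]. For instance
  ∂[5,6] = [6] − [5].
This gives a 6×15 integer matrix of rank 5; reducing to Smith normal form yields diagonal entries (1,1,1,1,1).

The boundary map ∂_2: C_2 → C_1 sends each 2-simplex [p,q,r] to [q,r] − [p,r] + [p,q]. For instance
  ∂[1,5,6] = [5,6] − [1,6] + [1,5],
  ∂[3,4,5] = [4,5] − [3,5] + [3,4].
This gives a 15×10 integer matrix of rank 10; reducing to Smith normal form yields diagonal entries (1,1,1,1,1,1,1,1,1,2).

Computing H_k = (kernel of ∂_k) / (image of ∂_{k+1}):

  H_0: rank C_0 − rank ∂_1 = 6 − 5 = 1, and the invariant factors of ∂_1 are all 1, so H_0 ≅ Z.
  H_1: rank ker ∂_1 − rank ∂_2 = (15 − 5) − 10 = 0, and ∂_2 has invariant factor 2 > 1, so H_1 ≅ Z/2.
  H_2: rank ker ∂_2 − rank ∂_3 = (10 − 10) − 0 = 0, and there is no ∂_3, so H_2 ≅ 0.

As a check, the Euler characteristic is 6 − 15 + 10 = 1, which agrees with 1 − 0 + 0 = 1.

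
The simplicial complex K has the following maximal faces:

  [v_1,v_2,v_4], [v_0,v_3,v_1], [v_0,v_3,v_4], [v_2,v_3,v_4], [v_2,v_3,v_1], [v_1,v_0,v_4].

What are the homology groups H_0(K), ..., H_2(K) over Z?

We work with the vertex ordering v_0 < v_1 < v_2 < v_3 < v_4. The simplices of K, each written with vertices in increasing order, are:

  0-simplices (5): [v_0], [v_1], [v_2], [v_3], [v_4]
  1-simplices (9): [v_0,v_1], [v_0,v_3], [v_0,v_4], [v_1,v_2], [v_1,v_3], [v_1,v_4], [v_2,v_3], [v_2,v_4], [v_3,v_4]
  2-simplices (6): [v_0,v_1,v_3], [v_0,v_1,v_4], [v_0,v_3,v_4], [v_1,v_2,v_3], [v_1,v_2,v_4], [v_2,v_3,v_4]

so the chain groups are C_0 ≅ Z^5, C_1 ≅ Z^9, C_2 ≅ Z^6.

∂_1: C_1 → C_0 sends each edge [p,q] (with p < q) to q − p. For instance
  ∂[v_0,v_1] = [v_1] − [v_0].
This gives a 5×9 integer matrix of rank 4; reducing to Smith normal form yields diagonal entries (1,1,1,1).

The boundary map ∂_2: C_2 → C_1 acts by ∂[p,q,r] = [q,r] − [p,r] + [p,q]. For instance
  ∂[v_2,v_3,v_4] = [v_3,v_4] − [v_2,v_4] + [v_2,v_3],
  ∂[v_1,v_2,v_4] = [v_2,v_4] − [v_1,v_4] + [v_1,v_2].
This gives a 9×6 integer matrix of rank 5; reducing to Smith normal form yields diagonal entries (1,1,1,1,1).

Computing H_k = (kernel of ∂_k) / (image of ∂_{k+1}):

  H_0: rank C_0 − rank ∂_1 = 5 − 4 = 1, and the invariant factors of ∂_1 are all 1, so H_0 ≅ Z.
  H_1: rank ker ∂_1 − rank ∂_2 = (9 − 4) − 5 = 0, and the invariant factors of ∂_2 are all 1, so H_1 ≅ 0.
  H_2: rank ker ∂_2 − rank ∂_3 = (6 − 5) − 0 = 1, and there is no ∂_3, so H_2 ≅ Z.

H_0 ≅ Z,  H_1 = 0,  H_2 ≅ Z.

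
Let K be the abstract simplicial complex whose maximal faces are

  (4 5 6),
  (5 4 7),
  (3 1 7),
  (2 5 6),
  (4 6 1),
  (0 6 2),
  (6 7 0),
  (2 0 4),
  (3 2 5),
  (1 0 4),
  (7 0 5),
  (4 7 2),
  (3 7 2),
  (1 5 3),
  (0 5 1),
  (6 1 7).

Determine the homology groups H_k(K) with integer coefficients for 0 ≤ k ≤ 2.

We work with the vertex ordering 0 < 1 < 2 < 3 < 4 < 5 < 6 < 7. The simplices of K, each written with vertices in increasing order, are:

  0-simplices (8): [0], [1], [2], [3], [4], [5], [6], [7]
  1-simplices (24): (24 of them)
  2-simplices (16): [0,1,4], [0,1,5], [0,2,4], [0,2,6], [0,5,7], [0,6,7], [1,3,5], [1,3,7], [1,4,6], [1,6,7], [2,3,5], [2,3,7], [2,4,7], [2,5,6], [4,5,6], [4,5,7]

so the chain groups are C_0 ≅ Z^8, C_1 ≅ Z^24, C_2 ≅ Z^16.

The boundary map ∂_1: C_1 → C_0 sends each edge [p,q] (with p < q) to q − p. For instance
  ∂[5,6] = [6] − [5].
As a 8×24 matrix over Z this has rank 7, with invariant factors (1,1,1,1,1,1,1).

The boundary map ∂_2: C_2 → C_1 sends each 2-simplex [p,q,r] to [q,r] − [p,r] + [p,q]. For instance
  ∂[4,5,7] = [5,7] − [4,7] + [4,5],
  ∂[0,2,6] = [2,6] − [0,6] + [0,2].
The resulting 24×16 matrix has rank 15, and its Smith normal form has invariant factors (1,1,1,1,1,1,1,1,1,1,1,1,1,1,1).

Computing H_k = (kernel of ∂_k) / (image of ∂_{k+1}):

  H_0: rank C_0 − rank ∂_1 = 8 − 7 = 1, and the invariant factors of ∂_1 are all 1, so H_0 ≅ Z.
  H_1: rank ker ∂_1 − rank ∂_2 = (24 − 7) − 15 = 2, and the invariant factors of ∂_2 are all 1, so H_1 ≅ Z^2.
  H_2: rank ker ∂_2 − rank ∂_3 = (16 − 15) − 0 = 1, and there is no ∂_3, so H_2 ≅ Z.

(K is a triangulation of the torus T^2.)

H_0 = Z,  H_1 = Z^2,  H_2 = Z.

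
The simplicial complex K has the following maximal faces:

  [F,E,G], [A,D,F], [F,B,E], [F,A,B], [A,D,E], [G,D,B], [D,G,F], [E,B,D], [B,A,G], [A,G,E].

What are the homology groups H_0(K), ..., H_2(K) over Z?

We work with the vertex ordering A < B < D < E < F < G. The simplices of K, each written with vertices in increasing order, are:

  0-simplices (6): A, B, D, E, F, G
  1-simplices (15): AB, AD, AE, AF, AG, BD, BE, BF, BG, DE, DF, DG, EF, EG, FG
  2-simplices (10): ABF, ABG, ADE, ADF, AEG, BDE, BDG, BEF, DFG, EFG

giving chain groups C_0 ≅ Z^6, C_1 ≅ Z^15, C_2 ≅ Z^10.

∂_1: C_1 → C_0 sends each edge [p,q] (with p < q) to q − p. For instance
  ∂BG = G − B.
The resulting 6×15 matrix has rank 5, and its Smith normal form has invariant factors (1,1,1,1,1).

∂_2: C_2 → C_1 maps a triangle to the signed sum of its edges. For instance
  ∂BEF = EF − BF + BE,
  ∂EFG = FG − EG + EF.
The resulting 15×10 matrix has rank 10, and its Smith normal form has invariant factors (1,1,1,1,1,1,1,1,1,2).

From H_k ≅ ker(∂_k) / im(∂_{k+1}) we obtain:

  H_0: rank C_0 − rank ∂_1 = 6 − 5 = 1, and the invariant factors of ∂_1 are all 1, so H_0 = Z.
  H_1: rank ker ∂_1 − rank ∂_2 = (15 − 5) − 10 = 0, and ∂_2 has invariant factor 2 > 1, so H_1 = Z/2.
  H_2: rank ker ∂_2 − rank ∂_3 = (10 − 10) − 0 = 0, and there is no ∂_3, so H_2 = 0.

As a check, the Euler characteristic is 6 − 15 + 10 = 1, which agrees with 1 − 0 + 0 = 1.
(K is a triangulation of the real projective plane RP^2.)

H_0 ≅ Z,  H_1 ≅ Z/2,  H_2 = 0.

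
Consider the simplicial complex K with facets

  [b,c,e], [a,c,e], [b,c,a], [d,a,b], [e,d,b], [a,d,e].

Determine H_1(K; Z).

H_1 = 0.

We work with the vertex ordering a < b < c < d < e. The simplices of K, each written with vertices in increasing order, are:

  0-simplices (5): a, b, c, d, e
  1-simplices (9): ab, ac, ad, ae, bc, bd, be, ce, de
  2-simplices (6): abc, abd, ace, ade, bce, bde

so the chain groups are C_0 ≅ Z^5, C_1 ≅ Z^9, C_2 ≅ Z^6.

Boundary ∂_1: C_1 → C_0 sends each edge [p,q] (with p < q) to q − p. For instance
  ∂bc = c − b.
This gives a 5×9 integer matrix of rank 4; reducing to Smith normal form yields diagonal entries (1,1,1,1).

The boundary map ∂_2: C_2 → C_1 maps a triangle to the signed sum of its edges. For instance
  ∂bce = ce − be + bc,
  ∂abc = bc − ac + ab.
As a 9×6 matrix over Z this has rank 5, with invariant factors (1,1,1,1,1).

Computing H_k = (kernel of ∂_k) / (image of ∂_{k+1}):

  H_1: rank ker ∂_1 − rank ∂_2 = (9 − 4) − 5 = 0, and the invariant factors of ∂_2 are all 1, so H_1 = 0.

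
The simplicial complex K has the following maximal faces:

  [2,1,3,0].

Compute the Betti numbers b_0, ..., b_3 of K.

b_0 = 1, b_1 = 0, b_2 = 0, b_3 = 0.

Order the vertices as 0 < 1 < 2 < 3. Listing each simplex with vertices in this order, K has dimension 3 with simplices:

  0-simplices (4): [0], [1], [2], [3]
  1-simplices (6): [0,1], [0,2], [0,3], [1,2], [1,3], [2,3]
  2-simplices (4): [0,1,2], [0,1,3], [0,2,3], [1,2,3]
  3-simplices (1): [0,1,2,3]

Hence C_0 ≅ Z^4, C_1 ≅ Z^6, C_2 ≅ Z^4, C_3 ≅ Z^1.

The boundary map ∂_1: C_1 → C_0 sends each edge [p,q] (with p < q) to q − p.
This gives a 4×6 integer matrix of rank 3; reducing to Smith normal form yields diagonal entries (1,1,1).

The boundary map ∂_2: C_2 → C_1 maps a triangle to the signed sum of its edges. For instance
  ∂[0,1,2] = [1,2] − [0,2] + [0,1],
  ∂[0,2,3] = [2,3] − [0,3] + [0,2].
This gives a 6×4 integer matrix of rank 3; reducing to Smith normal form yields diagonal entries (1,1,1).

∂_3: C_3 → C_2 sends each 3-simplex σ to the alternating sum Σ_i (−1)^i (σ with its i-th vertex removed). For instance
  ∂[0,1,2,3] = [1,2,3] − [0,2,3] + [0,1,3] − [0,1,2].
The resulting 4×1 matrix has rank 1, and its Smith normal form has invariant factors (1).

Reading off H_k = ker ∂_k / im ∂_{k+1}:

  H_0: rank C_0 − rank ∂_1 = 4 − 3 = 1, and the invariant factors of ∂_1 are all 1, so H_0 = Z.
  H_1: rank ker ∂_1 − rank ∂_2 = (6 − 3) − 3 = 0, and the invariant factors of ∂_2 are all 1, so H_1 = 0.
  H_2: rank ker ∂_2 − rank ∂_3 = (4 − 3) − 1 = 0, and the invariant factors of ∂_3 are all 1, so H_2 = 0.
  H_3: rank ker ∂_3 − rank ∂_4 = (1 − 1) − 0 = 0, and there is no ∂_4, so H_3 = 0.

As a check, the Euler characteristic is 4 − 6 + 4 − 1 = 1, which agrees with 1 − 0 + 0 − 0 = 1.

Hence the Betti numbers are b_0 = 1, b_1 = 0, b_2 = 0, b_3 = 0.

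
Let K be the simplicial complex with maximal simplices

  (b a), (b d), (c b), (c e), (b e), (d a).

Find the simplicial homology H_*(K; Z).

H_0 ≅ Z,  H_1 ≅ Z^2.

Take the total order a < b < c < d < e on the vertex set. Then K (dimension 1) consists of the simplices:

  0-simplices (5): a, b, c, d, e
  1-simplices (6): ab, ad, bc, bd, be, ce

so the chain groups are C_0 ≅ Z^5, C_1 ≅ Z^6.

The boundary map ∂_1: C_1 → C_0 maps an edge to its endpoints' difference, ∂[p,q] = q − p.
The resulting 5×6 matrix has rank 4, and its Smith normal form has invariant factors (1,1,1,1).

Computing H_k = (kernel of ∂_k) / (image of ∂_{k+1}):

  H_0: rank C_0 − rank ∂_1 = 5 − 4 = 1, and the invariant factors of ∂_1 are all 1, so H_0 ≅ Z.
  H_1: rank ker ∂_1 − rank ∂_2 = (6 − 4) − 0 = 2, and there is no ∂_2, so H_1 ≅ Z^2.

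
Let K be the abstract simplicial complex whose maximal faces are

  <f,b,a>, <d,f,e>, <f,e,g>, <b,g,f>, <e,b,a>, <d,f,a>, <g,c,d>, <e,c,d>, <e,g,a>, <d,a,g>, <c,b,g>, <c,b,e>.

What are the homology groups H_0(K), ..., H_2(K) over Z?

H_0 = Z,  H_1 = Z/2,  H_2 = 0.

Fix the vertex order a < b < c < d < e < f < g and write every simplex with vertices in increasing order. Then dim K = 2 and the simplices of K are:

  0-simplices (7): a, b, c, d, e, f, g
  1-simplices (18): ab, ad, ae, af, ag, bc, be, bf, bg, cd, ce, cg, de, df, dg, ef, eg, fg
  2-simplices (12): abe, abf, adf, adg, aeg, bce, bcg, bfg, cde, cdg, def, efg

Hence C_0 ≅ Z^7, C_1 ≅ Z^18, C_2 ≅ Z^12.

∂_1: C_1 → C_0 is given by ∂[p,q] = [q] − [p]. For instance
  ∂bf = f − b.
This gives a 7×18 integer matrix of rank 6; reducing to Smith normal form yields diagonal entries (1,1,1,1,1,1).

The boundary map ∂_2: C_2 → C_1 sends each 2-simplex [p,q,r] to [q,r] − [p,r] + [p,q]. For instance
  ∂cdg = dg − cg + cd,
  ∂adg = dg − ag + ad.
This gives a 18×12 integer matrix of rank 12; reducing to Smith normal form yields diagonal entries (1,1,1,1,1,1,1,1,1,1,1,2).

Computing H_k = (kernel of ∂_k) / (image of ∂_{k+1}):

  H_0: rank C_0 − rank ∂_1 = 7 − 6 = 1, and the invariant factors of ∂_1 are all 1, so H_0 = Z.
  H_1: rank ker ∂_1 − rank ∂_2 = (18 − 6) − 12 = 0, and ∂_2 has invariant factor 2 > 1, so H_1 = Z/2.
  H_2: rank ker ∂_2 − rank ∂_3 = (12 − 12) − 0 = 0, and there is no ∂_3, so H_2 = 0.

As a check, the Euler characteristic is 7 − 18 + 12 = 1, which agrees with 1 − 0 + 0 = 1.
(K is a triangulation of the real projective plane RP^2.)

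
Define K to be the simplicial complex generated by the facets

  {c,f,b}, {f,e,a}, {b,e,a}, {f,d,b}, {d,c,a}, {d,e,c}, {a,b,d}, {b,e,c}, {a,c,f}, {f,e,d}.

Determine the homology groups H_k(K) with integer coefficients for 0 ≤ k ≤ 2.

Fix the vertex order a < b < c < d < e < f and write every simplex with vertices in increasing order. Then dim K = 2 and the simplices of K are:

  0-simplices (6): a, b, c, d, e, f
  1-simplices (15): ab, ac, ad, ae, af, bc, bd, be, bf, cd, ce, cf, de, df, ef
  2-simplices (10): abd, abe, acd, acf, aef, bce, bcf, bdf, cde, def

so the chain groups are C_0 ≅ Z^6, C_1 ≅ Z^15, C_2 ≅ Z^10.

∂_1: C_1 → C_0 is given by ∂[p,q] = [q] − [p]. For instance
  ∂df = f − d.
This gives a 6×15 integer matrix of rank 5; reducing to Smith normal form yields diagonal entries (1,1,1,1,1).

Boundary ∂_2: C_2 → C_1 maps a triangle to the signed sum of its edges. For instance
  ∂abd = bd − ad + ab,
  ∂acd = cd − ad + ac.
The 15×10 boundary matrix has rank 10 and Smith normal form diag(1,1,1,1,1,1,1,1,1,2).

From H_k ≅ ker(∂_k) / im(∂_{k+1}) we obtain:

  H_0: rank C_0 − rank ∂_1 = 6 − 5 = 1, and the invariant factors of ∂_1 are all 1, so H_0 ≅ Z.
  H_1: rank ker ∂_1 − rank ∂_2 = (15 − 5) − 10 = 0, and ∂_2 has invariant factor 2 > 1, so H_1 ≅ Z/2.
  H_2: rank ker ∂_2 − rank ∂_3 = (10 − 10) − 0 = 0, and there is no ∂_3, so H_2 ≅ 0.

(K is a triangulation of the real projective plane RP^2.)

H_0 ≅ Z,  H_1 ≅ Z/2,  H_2 = 0.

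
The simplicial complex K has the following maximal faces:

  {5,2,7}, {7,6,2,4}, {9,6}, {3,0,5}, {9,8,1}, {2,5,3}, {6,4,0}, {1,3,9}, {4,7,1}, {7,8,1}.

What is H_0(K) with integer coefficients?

H_0 = Z.

Take the total order 0 < 1 < 2 < 3 < 4 < 5 < 6 < 7 < 8 < 9 on the vertex set. Then K (dimension 3) consists of the simplices:

  0-simplices (10): [0], [1], [2], [3], [4], [5], [6], [7], [8], [9]
  1-simplices (23): [0,3], [0,4], [0,5], [0,6], [1,3], [1,4], [1,7], [1,8], [1,9], [2,3], [2,4], [2,5], [2,6], [2,7], [3,5], [3,9], [4,6], [4,7], [5,7], [6,7], [6,9], [7,8], [8,9]
  2-simplices (12): [0,3,5], [0,4,6], [1,3,9], [1,4,7], [1,7,8], [1,8,9], [2,3,5], [2,4,6], [2,4,7], [2,5,7], [2,6,7], [4,6,7]
  3-simplices (1): [2,4,6,7]

giving chain groups C_0 ≅ Z^10, C_1 ≅ Z^23, C_2 ≅ Z^12, C_3 ≅ Z^1.

The boundary map ∂_1: C_1 → C_0 sends each edge [p,q] (with p < q) to q − p. For instance
  ∂[3,9] = [9] − [3].
As a 10×23 matrix over Z this has rank 9, with invariant factors (1,1,1,1,1,1,1,1,1).

The boundary map ∂_2: C_2 → C_1 sends each 2-simplex [p,q,r] to [q,r] − [p,r] + [p,q]. For instance
  ∂[2,6,7] = [6,7] − [2,7] + [2,6],
  ∂[2,4,7] = [4,7] − [2,7] + [2,4].
As a 23×12 matrix over Z this has rank 11, with invariant factors (1,1,1,1,1,1,1,1,1,1,1).

The boundary map ∂_3: C_3 → C_2 sends each 3-simplex σ to the alternating sum Σ_i (−1)^i (σ with its i-th vertex removed). For instance
  ∂[2,4,6,7] = [4,6,7] − [2,6,7] + [2,4,7] − [2,4,6].
This gives a 12×1 integer matrix of rank 1; reducing to Smith normal form yields diagonal entries (1).

Now H_k = ker ∂_k / im ∂_{k+1}, so:

  H_0: rank C_0 − rank ∂_1 = 10 − 9 = 1, and the invariant factors of ∂_1 are all 1, so H_0 = Z.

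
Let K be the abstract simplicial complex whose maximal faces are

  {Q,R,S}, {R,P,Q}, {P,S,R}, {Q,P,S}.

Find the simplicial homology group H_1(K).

We work with the vertex ordering P < Q < R < S. The simplices of K, each written with vertices in increasing order, are:

  0-simplices (4): P, Q, R, S
  1-simplices (6): PQ, PR, PS, QR, QS, RS
  2-simplices (4): PQR, PQS, PRS, QRS

giving chain groups C_0 ≅ Z^4, C_1 ≅ Z^6, C_2 ≅ Z^4.

∂_1: C_1 → C_0 is given by ∂[p,q] = [q] − [p].
The resulting 4×6 matrix has rank 3, and its Smith normal form has invariant factors (1,1,1).

∂_2: C_2 → C_1 maps a triangle to the signed sum of its edges. For instance
  ∂PRS = RS − PS + PR,
  ∂PQS = QS − PS + PQ.
The resulting 6×4 matrix has rank 3, and its Smith normal form has invariant factors (1,1,1).

Now H_k = ker ∂_k / im ∂_{k+1}, so:

  H_1: rank ker ∂_1 − rank ∂_2 = (6 − 3) − 3 = 0, and the invariant factors of ∂_2 are all 1, so H_1 ≅ 0.

H_1 = 0.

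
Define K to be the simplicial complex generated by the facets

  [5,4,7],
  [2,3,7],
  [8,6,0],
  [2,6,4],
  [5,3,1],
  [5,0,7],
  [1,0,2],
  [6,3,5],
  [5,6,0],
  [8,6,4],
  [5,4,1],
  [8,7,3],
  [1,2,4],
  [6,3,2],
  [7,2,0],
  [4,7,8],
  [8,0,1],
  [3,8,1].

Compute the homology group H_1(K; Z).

Order the vertices as 0 < 1 < 2 < 3 < 4 < 5 < 6 < 7 < 8. Listing each simplex with vertices in this order, K has dimension 2 with simplices:

  0-simplices (9): [0], [1], [2], [3], [4], [5], [6], [7], [8]
  1-simplices (27): (27 of them)
  2-simplices (18): [0,1,2], [0,1,8], [0,2,7], [0,5,6], [0,5,7], [0,6,8], [1,2,4], [1,3,5], [1,3,8], [1,4,5], [2,3,6], [2,3,7], [2,4,6], [3,5,6], [3,7,8], [4,5,7], [4,6,8], [4,7,8]

Hence C_0 ≅ Z^9, C_1 ≅ Z^27, C_2 ≅ Z^18.

The boundary map ∂_1: C_1 → C_0 is given by ∂[p,q] = [q] − [p].
This gives a 9×27 integer matrix of rank 8; reducing to Smith normal form yields diagonal entries (1,1,1,1,1,1,1,1).

∂_2: C_2 → C_1 sends each 2-simplex [p,q,r] to [q,r] − [p,r] + [p,q]. For instance
  ∂[1,4,5] = [4,5] − [1,5] + [1,4],
  ∂[4,6,8] = [6,8] − [4,8] + [4,6].
The resulting 27×18 matrix has rank 17, and its Smith normal form has invariant factors (1,1,1,1,1,1,1,1,1,1,1,1,1,1,1,1,1).

Reading off H_k = ker ∂_k / im ∂_{k+1}:

  H_1: rank ker ∂_1 − rank ∂_2 = (27 − 8) − 17 = 2, and the invariant factors of ∂_2 are all 1, so H_1 = Z^2.

H_1 = Z^2.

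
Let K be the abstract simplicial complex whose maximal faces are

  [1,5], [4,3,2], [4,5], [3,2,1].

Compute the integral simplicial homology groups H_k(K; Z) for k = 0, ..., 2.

H_0 = Z,  H_1 = Z,  H_2 = 0.

K has 5 vertices, 7 edges, 2 triangles.
rank ∂_0 = 0, rank ∂_1 = 4 ⇒ b_0 = 5 − 0 − 4 = 1; all invariant factors of ∂_1 are 1 so no torsion. So H_0 = Z.
rank ∂_1 = 4, rank ∂_2 = 2 ⇒ b_1 = 7 − 4 − 2 = 1; all invariant factors of ∂_2 are 1 so no torsion. So H_1 = Z.
rank ∂_2 = 2, rank ∂_3 = 0 ⇒ b_2 = 2 − 2 − 0 = 0. So H_2 = 0.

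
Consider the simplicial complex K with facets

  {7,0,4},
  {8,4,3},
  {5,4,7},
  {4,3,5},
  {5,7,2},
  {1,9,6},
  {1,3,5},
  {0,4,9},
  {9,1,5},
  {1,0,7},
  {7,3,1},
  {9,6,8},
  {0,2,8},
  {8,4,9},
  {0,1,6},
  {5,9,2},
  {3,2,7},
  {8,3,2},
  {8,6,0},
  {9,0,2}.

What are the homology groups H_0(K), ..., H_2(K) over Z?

K has 10 vertices, 30 edges, 20 triangles.
rank ∂_0 = 0, rank ∂_1 = 9 ⇒ b_0 = 10 − 0 − 9 = 1; all invariant factors of ∂_1 are 1 so no torsion. So H_0 = Z.
rank ∂_1 = 9, rank ∂_2 = 20 ⇒ b_1 = 30 − 9 − 20 = 1; ∂_2 has invariant factor(s) [2] giving torsion. So H_1 = Z ⊕ Z/2.
rank ∂_2 = 20, rank ∂_3 = 0 ⇒ b_2 = 20 − 20 − 0 = 0. So H_2 = 0.

H_0 = Z,  H_1 = Z ⊕ Z/2,  H_2 = 0.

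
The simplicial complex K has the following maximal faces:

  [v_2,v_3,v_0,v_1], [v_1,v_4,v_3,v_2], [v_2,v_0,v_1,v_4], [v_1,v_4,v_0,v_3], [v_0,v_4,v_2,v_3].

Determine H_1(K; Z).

H_1 = 0.

Take the total order v_0 < v_1 < v_2 < v_3 < v_4 on the vertex set. Then K (dimension 3) consists of the simplices:

  0-simplices (5): [v_0], [v_1], [v_2], [v_3], [v_4]
  1-simplices (10): [v_0,v_1], [v_0,v_2], [v_0,v_3], [v_0,v_4], [v_1,v_2], [v_1,v_3], [v_1,v_4], [v_2,v_3], [v_2,v_4], [v_3,v_4]
  2-simplices (10): [v_0,v_1,v_2], [v_0,v_1,v_3], [v_0,v_1,v_4], [v_0,v_2,v_3], [v_0,v_2,v_4], [v_0,v_3,v_4], [v_1,v_2,v_3], [v_1,v_2,v_4], [v_1,v_3,v_4], [v_2,v_3,v_4]
  3-simplices (5): [v_0,v_1,v_2,v_3], [v_0,v_1,v_2,v_4], [v_0,v_1,v_3,v_4], [v_0,v_2,v_3,v_4], [v_1,v_2,v_3,v_4]

so the chain groups are C_0 ≅ Z^5, C_1 ≅ Z^10, C_2 ≅ Z^10, C_3 ≅ Z^5.

∂_1: C_1 → C_0 sends each edge [p,q] (with p < q) to q − p.
This gives a 5×10 integer matrix of rank 4; reducing to Smith normal form yields diagonal entries (1,1,1,1).

The boundary map ∂_2: C_2 → C_1 acts by ∂[p,q,r] = [q,r] − [p,r] + [p,q]. For instance
  ∂[v_0,v_1,v_2] = [v_1,v_2] − [v_0,v_2] + [v_0,v_1],
  ∂[v_0,v_3,v_4] = [v_3,v_4] − [v_0,v_4] + [v_0,v_3].
The 10×10 boundary matrix has rank 6 and Smith normal form diag(1,1,1,1,1,1).

The boundary map ∂_3: C_3 → C_2 sends each 3-simplex σ to the alternating sum Σ_i (−1)^i (σ with its i-th vertex removed). For instance
  ∂[v_0,v_2,v_3,v_4] = [v_2,v_3,v_4] − [v_0,v_3,v_4] + [v_0,v_2,v_4] − [v_0,v_2,v_3],
  ∂[v_1,v_2,v_3,v_4] = [v_2,v_3,v_4] − [v_1,v_3,v_4] + [v_1,v_2,v_4] − [v_1,v_2,v_3].
This gives a 10×5 integer matrix of rank 4; reducing to Smith normal form yields diagonal entries (1,1,1,1).

Computing H_k = (kernel of ∂_k) / (image of ∂_{k+1}):

  H_1: rank ker ∂_1 − rank ∂_2 = (10 − 4) − 6 = 0, and the invariant factors of ∂_2 are all 1, so H_1 = 0.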